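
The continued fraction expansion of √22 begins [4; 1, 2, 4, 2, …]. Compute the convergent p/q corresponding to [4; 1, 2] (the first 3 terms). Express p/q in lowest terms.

a_0 = 4: 4/1
a_1 = 1: 5/1
a_2 = 2: 14/3

14/3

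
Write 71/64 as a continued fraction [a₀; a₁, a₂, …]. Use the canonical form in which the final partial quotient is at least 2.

[1; 9, 7]

Repeatedly divide and take the remainder:
⌊71/64⌋ = 1, remainder 7
⌊64/7⌋ = 9, remainder 1
⌊7/1⌋ = 7, remainder 0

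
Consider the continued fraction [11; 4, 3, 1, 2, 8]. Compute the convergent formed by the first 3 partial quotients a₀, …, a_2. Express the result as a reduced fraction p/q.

a_0 = 11: 11/1
a_1 = 4: 45/4
a_2 = 3: 146/13

146/13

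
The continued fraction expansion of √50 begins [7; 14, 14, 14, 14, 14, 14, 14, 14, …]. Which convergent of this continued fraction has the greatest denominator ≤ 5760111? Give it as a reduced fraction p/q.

3880899/548842

a_0 = 7: 7/1  (≤ bound)
a_1 = 14: 99/14  (≤ bound)
a_2 = 14: 1393/197  (≤ bound)
a_3 = 14: 19601/2772  (≤ bound)
a_4 = 14: 275807/39005  (≤ bound)
a_5 = 14: 3880899/548842  (≤ bound)
a_6 = 14: 54608393/7722793  (> 5760111, stop)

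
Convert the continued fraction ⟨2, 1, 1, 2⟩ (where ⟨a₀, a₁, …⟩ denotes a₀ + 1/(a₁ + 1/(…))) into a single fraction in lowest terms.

Compute successive convergents:
a_0 = 2: 2/1
a_1 = 1: 3/1
a_2 = 1: 5/2
a_3 = 2: 13/5

13/5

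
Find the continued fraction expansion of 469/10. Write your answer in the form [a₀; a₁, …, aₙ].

469 = 46·10 + 9, so a_0 = 46
10 = 1·9 + 1, so a_1 = 1
9 = 9·1 + 0, so a_2 = 9

[46; 1, 9]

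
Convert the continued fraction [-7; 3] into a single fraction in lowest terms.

-20/3

Start with 3.
-7 + 1/(3/1) = -7 + 1/3 = -20/3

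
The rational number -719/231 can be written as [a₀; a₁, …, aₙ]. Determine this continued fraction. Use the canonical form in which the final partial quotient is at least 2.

[-4; 1, 7, 1, 7, 1, 2]

Repeatedly divide and take the remainder:
-719 = -4·231 + 205, so a_0 = -4
231 = 1·205 + 26, so a_1 = 1
205 = 7·26 + 23, so a_2 = 7
26 = 1·23 + 3, so a_3 = 1
23 = 7·3 + 2, so a_4 = 7
3 = 1·2 + 1, so a_5 = 1
2 = 2·1 + 0, so a_6 = 2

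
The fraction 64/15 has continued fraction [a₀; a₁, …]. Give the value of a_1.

64 = 4·15 + 4, so a_0 = 4
15 = 3·4 + 3, so a_1 = 3

3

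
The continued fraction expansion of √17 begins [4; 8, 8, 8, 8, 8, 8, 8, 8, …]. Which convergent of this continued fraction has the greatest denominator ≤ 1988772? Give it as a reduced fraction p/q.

1166876/283009

List convergents until the denominator exceeds the bound:
a_0 = 4: 4/1  (≤ bound)
a_1 = 8: 33/8  (≤ bound)
a_2 = 8: 268/65  (≤ bound)
a_3 = 8: 2177/528  (≤ bound)
a_4 = 8: 17684/4289  (≤ bound)
a_5 = 8: 143649/34840  (≤ bound)
a_6 = 8: 1166876/283009  (≤ bound)
a_7 = 8: 9478657/2298912  (> 1988772, stop)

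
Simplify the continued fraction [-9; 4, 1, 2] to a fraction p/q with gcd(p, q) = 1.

a_0 = -9: -9/1
a_1 = 4: -35/4
a_2 = 1: -44/5
a_3 = 2: -123/14

-123/14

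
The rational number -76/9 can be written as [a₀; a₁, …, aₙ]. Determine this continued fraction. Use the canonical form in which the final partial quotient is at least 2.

⌊-76/9⌋ = -9, remainder 5
⌊9/5⌋ = 1, remainder 4
⌊5/4⌋ = 1, remainder 1
⌊4/1⌋ = 4, remainder 0

[-9; 1, 1, 4]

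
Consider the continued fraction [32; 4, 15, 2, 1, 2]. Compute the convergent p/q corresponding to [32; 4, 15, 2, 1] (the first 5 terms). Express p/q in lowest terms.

Starting at the tail and folding back:
Start with 1.
2 + 1/(1/1) = 2 + 1/1 = 3/1
15 + 1/(3/1) = 15 + 1/3 = 46/3
4 + 1/(46/3) = 4 + 3/46 = 187/46
32 + 1/(187/46) = 32 + 46/187 = 6030/187

6030/187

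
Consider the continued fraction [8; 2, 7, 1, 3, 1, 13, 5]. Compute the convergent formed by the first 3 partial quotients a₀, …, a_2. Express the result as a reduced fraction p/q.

127/15

Work from the innermost term outward:
Start with 7.
2 + 1/(7/1) = 2 + 1/7 = 15/7
8 + 1/(15/7) = 8 + 7/15 = 127/15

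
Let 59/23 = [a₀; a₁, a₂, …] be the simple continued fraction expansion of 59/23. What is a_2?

1

Run the Euclidean algorithm, recording each quotient:
⌊59/23⌋ = 2, remainder 13
⌊23/13⌋ = 1, remainder 10
⌊13/10⌋ = 1, remainder 3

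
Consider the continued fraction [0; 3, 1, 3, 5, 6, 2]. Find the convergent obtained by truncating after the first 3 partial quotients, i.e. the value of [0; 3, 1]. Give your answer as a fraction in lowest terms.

1/4

Start with 1.
3 + 1/(1/1) = 3 + 1/1 = 4/1
0 + 1/(4/1) = 0 + 1/4 = 1/4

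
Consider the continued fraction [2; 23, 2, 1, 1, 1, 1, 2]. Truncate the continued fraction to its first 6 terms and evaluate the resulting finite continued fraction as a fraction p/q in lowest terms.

382/187

Starting at the tail and folding back:
Start with 1.
1 + 1/(1/1) = 1 + 1/1 = 2/1
1 + 1/(2/1) = 1 + 1/2 = 3/2
2 + 1/(3/2) = 2 + 2/3 = 8/3
23 + 1/(8/3) = 23 + 3/8 = 187/8
2 + 1/(187/8) = 2 + 8/187 = 382/187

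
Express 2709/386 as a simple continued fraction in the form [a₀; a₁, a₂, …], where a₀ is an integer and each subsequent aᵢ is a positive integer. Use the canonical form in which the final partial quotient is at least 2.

[7; 55, 7]

2709 = 7·386 + 7, so a_0 = 7
386 = 55·7 + 1, so a_1 = 55
7 = 7·1 + 0, so a_2 = 7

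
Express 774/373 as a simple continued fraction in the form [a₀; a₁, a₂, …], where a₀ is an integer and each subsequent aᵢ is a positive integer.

[2; 13, 3, 9]

774 = 2·373 + 28, so a_0 = 2
373 = 13·28 + 9, so a_1 = 13
28 = 3·9 + 1, so a_2 = 3
9 = 9·1 + 0, so a_3 = 9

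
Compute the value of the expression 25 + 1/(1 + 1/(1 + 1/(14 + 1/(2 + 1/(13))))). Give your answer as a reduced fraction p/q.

20643/809

a_0 = 25: 25/1
a_1 = 1: 26/1
a_2 = 1: 51/2
a_3 = 14: 740/29
a_4 = 2: 1531/60
a_5 = 13: 20643/809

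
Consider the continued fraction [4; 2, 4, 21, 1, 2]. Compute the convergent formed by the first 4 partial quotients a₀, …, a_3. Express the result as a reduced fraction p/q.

Start with 21.
4 + 1/(21/1) = 4 + 1/21 = 85/21
2 + 1/(85/21) = 2 + 21/85 = 191/85
4 + 1/(191/85) = 4 + 85/191 = 849/191

849/191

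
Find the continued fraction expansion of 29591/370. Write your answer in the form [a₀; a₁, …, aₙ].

[79; 1, 40, 9]

29591 = 79·370 + 361, so a_0 = 79
370 = 1·361 + 9, so a_1 = 1
361 = 40·9 + 1, so a_2 = 40
9 = 9·1 + 0, so a_3 = 9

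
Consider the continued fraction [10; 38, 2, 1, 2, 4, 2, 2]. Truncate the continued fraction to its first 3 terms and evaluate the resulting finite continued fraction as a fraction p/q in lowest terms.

772/77

Start with 2.
38 + 1/(2/1) = 38 + 1/2 = 77/2
10 + 1/(77/2) = 10 + 2/77 = 772/77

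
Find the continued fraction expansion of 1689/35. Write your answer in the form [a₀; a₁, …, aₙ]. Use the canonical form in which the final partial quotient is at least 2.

[48; 3, 1, 8]

1689 = 48·35 + 9, so a_0 = 48
35 = 3·9 + 8, so a_1 = 3
9 = 1·8 + 1, so a_2 = 1
8 = 8·1 + 0, so a_3 = 8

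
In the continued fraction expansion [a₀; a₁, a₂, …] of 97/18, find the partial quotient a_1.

Repeatedly divide and take the remainder:
⌊97/18⌋ = 5, remainder 7
⌊18/7⌋ = 2, remainder 4

2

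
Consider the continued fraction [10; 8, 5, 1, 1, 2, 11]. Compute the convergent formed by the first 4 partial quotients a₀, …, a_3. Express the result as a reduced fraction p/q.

Compute successive convergents:
a_0 = 10: 10/1
a_1 = 8: 81/8
a_2 = 5: 415/41
a_3 = 1: 496/49

496/49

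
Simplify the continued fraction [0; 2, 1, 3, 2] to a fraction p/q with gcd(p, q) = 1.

9/25

Start with 2.
3 + 1/(2/1) = 3 + 1/2 = 7/2
1 + 1/(7/2) = 1 + 2/7 = 9/7
2 + 1/(9/7) = 2 + 7/9 = 25/9
0 + 1/(25/9) = 0 + 9/25 = 9/25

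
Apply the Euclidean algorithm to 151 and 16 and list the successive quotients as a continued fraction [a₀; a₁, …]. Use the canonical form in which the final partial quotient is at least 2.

151 ÷ 16 → quotient 9, remainder 7
16 ÷ 7 → quotient 2, remainder 2
7 ÷ 2 → quotient 3, remainder 1
2 ÷ 1 → quotient 2, remainder 0

[9; 2, 3, 2]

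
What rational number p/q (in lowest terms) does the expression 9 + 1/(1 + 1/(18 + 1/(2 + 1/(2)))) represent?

965/97

Start with 2.
2 + 1/(2/1) = 2 + 1/2 = 5/2
18 + 1/(5/2) = 18 + 2/5 = 92/5
1 + 1/(92/5) = 1 + 5/92 = 97/92
9 + 1/(97/92) = 9 + 92/97 = 965/97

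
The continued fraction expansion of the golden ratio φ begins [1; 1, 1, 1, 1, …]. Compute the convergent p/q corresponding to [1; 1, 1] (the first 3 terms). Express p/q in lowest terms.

3/2

Starting at the tail and folding back:
Start with 1.
1 + 1/(1/1) = 1 + 1/1 = 2/1
1 + 1/(2/1) = 1 + 1/2 = 3/2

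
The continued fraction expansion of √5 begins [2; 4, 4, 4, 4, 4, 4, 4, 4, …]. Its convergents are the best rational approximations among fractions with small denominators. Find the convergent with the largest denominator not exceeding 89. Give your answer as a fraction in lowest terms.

161/72

a_0 = 2: 2/1  (≤ bound)
a_1 = 4: 9/4  (≤ bound)
a_2 = 4: 38/17  (≤ bound)
a_3 = 4: 161/72  (≤ bound)
a_4 = 4: 682/305  (> 89, stop)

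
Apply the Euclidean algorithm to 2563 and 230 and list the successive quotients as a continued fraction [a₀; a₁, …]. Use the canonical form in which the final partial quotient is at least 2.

[11; 6, 1, 32]

Run the Euclidean algorithm, recording each quotient:
⌊2563/230⌋ = 11, remainder 33
⌊230/33⌋ = 6, remainder 32
⌊33/32⌋ = 1, remainder 1
⌊32/1⌋ = 32, remainder 0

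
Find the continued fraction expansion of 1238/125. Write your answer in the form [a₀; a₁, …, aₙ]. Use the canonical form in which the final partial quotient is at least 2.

[9; 1, 9, 2, 2, 2]

Apply division with remainder until the remainder is 0:
1238 ÷ 125 → quotient 9, remainder 113
125 ÷ 113 → quotient 1, remainder 12
113 ÷ 12 → quotient 9, remainder 5
12 ÷ 5 → quotient 2, remainder 2
5 ÷ 2 → quotient 2, remainder 1
2 ÷ 1 → quotient 2, remainder 0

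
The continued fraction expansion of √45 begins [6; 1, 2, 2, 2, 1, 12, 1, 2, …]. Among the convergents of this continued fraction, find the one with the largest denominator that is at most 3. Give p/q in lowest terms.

20/3

a_0 = 6: 6/1  (≤ bound)
a_1 = 1: 7/1  (≤ bound)
a_2 = 2: 20/3  (≤ bound)
a_3 = 2: 47/7  (> 3, stop)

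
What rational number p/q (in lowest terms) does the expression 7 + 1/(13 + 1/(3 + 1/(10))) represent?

a_0 = 7: 7/1
a_1 = 13: 92/13
a_2 = 3: 283/40
a_3 = 10: 2922/413

2922/413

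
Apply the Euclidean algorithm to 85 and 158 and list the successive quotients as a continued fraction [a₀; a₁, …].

85 ÷ 158 → quotient 0, remainder 85
158 ÷ 85 → quotient 1, remainder 73
85 ÷ 73 → quotient 1, remainder 12
73 ÷ 12 → quotient 6, remainder 1
12 ÷ 1 → quotient 12, remainder 0

[0; 1, 1, 6, 12]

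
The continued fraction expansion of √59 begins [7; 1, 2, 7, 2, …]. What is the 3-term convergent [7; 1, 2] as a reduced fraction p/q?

23/3

a_0 = 7: 7/1
a_1 = 1: 8/1
a_2 = 2: 23/3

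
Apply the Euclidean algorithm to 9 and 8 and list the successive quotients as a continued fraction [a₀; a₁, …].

[1; 8]

⌊9/8⌋ = 1, remainder 1
⌊8/1⌋ = 8, remainder 0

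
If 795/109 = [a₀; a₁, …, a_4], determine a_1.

⌊795/109⌋ = 7, remainder 32
⌊109/32⌋ = 3, remainder 13

3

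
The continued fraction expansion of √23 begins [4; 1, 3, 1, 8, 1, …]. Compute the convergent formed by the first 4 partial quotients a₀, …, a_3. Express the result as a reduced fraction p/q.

24/5

Compute successive convergents:
a_0 = 4: 4/1
a_1 = 1: 5/1
a_2 = 3: 19/4
a_3 = 1: 24/5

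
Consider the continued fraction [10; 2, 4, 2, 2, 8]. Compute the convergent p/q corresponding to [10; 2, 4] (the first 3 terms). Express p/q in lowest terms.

Start with 4.
2 + 1/(4/1) = 2 + 1/4 = 9/4
10 + 1/(9/4) = 10 + 4/9 = 94/9

94/9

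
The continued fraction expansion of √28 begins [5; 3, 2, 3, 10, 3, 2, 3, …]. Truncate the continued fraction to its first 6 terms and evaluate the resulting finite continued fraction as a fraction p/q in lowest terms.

4048/765

a_0 = 5: 5/1
a_1 = 3: 16/3
a_2 = 2: 37/7
a_3 = 3: 127/24
a_4 = 10: 1307/247
a_5 = 3: 4048/765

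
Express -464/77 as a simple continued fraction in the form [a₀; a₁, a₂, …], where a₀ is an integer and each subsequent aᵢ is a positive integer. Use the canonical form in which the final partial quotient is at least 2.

Apply division with remainder until the remainder is 0:
-464 ÷ 77 → quotient -7, remainder 75
77 ÷ 75 → quotient 1, remainder 2
75 ÷ 2 → quotient 37, remainder 1
2 ÷ 1 → quotient 2, remainder 0

[-7; 1, 37, 2]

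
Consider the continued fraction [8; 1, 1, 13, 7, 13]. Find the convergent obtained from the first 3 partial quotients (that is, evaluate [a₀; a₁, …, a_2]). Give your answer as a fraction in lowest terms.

Build up convergents one term at a time:
a_0 = 8: 8/1
a_1 = 1: 9/1
a_2 = 1: 17/2

17/2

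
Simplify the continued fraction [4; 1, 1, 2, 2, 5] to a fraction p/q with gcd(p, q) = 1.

298/65

Start with 5.
2 + 1/(5/1) = 2 + 1/5 = 11/5
2 + 1/(11/5) = 2 + 5/11 = 27/11
1 + 1/(27/11) = 1 + 11/27 = 38/27
1 + 1/(38/27) = 1 + 27/38 = 65/38
4 + 1/(65/38) = 4 + 38/65 = 298/65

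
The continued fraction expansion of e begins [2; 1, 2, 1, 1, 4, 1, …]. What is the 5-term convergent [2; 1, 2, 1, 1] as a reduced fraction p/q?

Work from the innermost term outward:
Start with 1.
1 + 1/(1/1) = 1 + 1/1 = 2/1
2 + 1/(2/1) = 2 + 1/2 = 5/2
1 + 1/(5/2) = 1 + 2/5 = 7/5
2 + 1/(7/5) = 2 + 5/7 = 19/7

19/7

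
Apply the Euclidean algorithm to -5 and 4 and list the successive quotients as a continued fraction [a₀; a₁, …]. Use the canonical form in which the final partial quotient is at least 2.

-5 = -2·4 + 3, so a_0 = -2
4 = 1·3 + 1, so a_1 = 1
3 = 3·1 + 0, so a_2 = 3

[-2; 1, 3]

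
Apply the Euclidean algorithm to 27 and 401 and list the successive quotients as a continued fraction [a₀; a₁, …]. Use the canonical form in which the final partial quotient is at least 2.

[0; 14, 1, 5, 1, 3]

27 = 0·401 + 27, so a_0 = 0
401 = 14·27 + 23, so a_1 = 14
27 = 1·23 + 4, so a_2 = 1
23 = 5·4 + 3, so a_3 = 5
4 = 1·3 + 1, so a_4 = 1
3 = 3·1 + 0, so a_5 = 3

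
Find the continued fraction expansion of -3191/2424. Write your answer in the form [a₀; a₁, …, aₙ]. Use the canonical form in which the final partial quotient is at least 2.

[-2; 1, 2, 6, 4, 4, 7]

Repeatedly divide and take the remainder:
⌊-3191/2424⌋ = -2, remainder 1657
⌊2424/1657⌋ = 1, remainder 767
⌊1657/767⌋ = 2, remainder 123
⌊767/123⌋ = 6, remainder 29
⌊123/29⌋ = 4, remainder 7
⌊29/7⌋ = 4, remainder 1
⌊7/1⌋ = 7, remainder 0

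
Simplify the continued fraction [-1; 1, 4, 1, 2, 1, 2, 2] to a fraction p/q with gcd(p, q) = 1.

-26/149

a_0 = -1: -1/1
a_1 = 1: 0/1
a_2 = 4: -1/5
a_3 = 1: -1/6
a_4 = 2: -3/17
a_5 = 1: -4/23
a_6 = 2: -11/63
a_7 = 2: -26/149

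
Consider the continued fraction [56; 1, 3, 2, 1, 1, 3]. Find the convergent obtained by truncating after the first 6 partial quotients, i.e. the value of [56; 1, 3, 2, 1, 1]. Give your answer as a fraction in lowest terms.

1249/22

Starting at the tail and folding back:
Start with 1.
1 + 1/(1/1) = 1 + 1/1 = 2/1
2 + 1/(2/1) = 2 + 1/2 = 5/2
3 + 1/(5/2) = 3 + 2/5 = 17/5
1 + 1/(17/5) = 1 + 5/17 = 22/17
56 + 1/(22/17) = 56 + 17/22 = 1249/22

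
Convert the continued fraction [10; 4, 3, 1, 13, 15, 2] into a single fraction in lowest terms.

74593/7288

a_0 = 10: 10/1
a_1 = 4: 41/4
a_2 = 3: 133/13
a_3 = 1: 174/17
a_4 = 13: 2395/234
a_5 = 15: 36099/3527
a_6 = 2: 74593/7288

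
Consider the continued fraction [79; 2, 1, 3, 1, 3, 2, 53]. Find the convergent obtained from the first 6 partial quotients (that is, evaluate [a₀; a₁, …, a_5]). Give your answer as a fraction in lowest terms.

4206/53

a_0 = 79: 79/1
a_1 = 2: 159/2
a_2 = 1: 238/3
a_3 = 3: 873/11
a_4 = 1: 1111/14
a_5 = 3: 4206/53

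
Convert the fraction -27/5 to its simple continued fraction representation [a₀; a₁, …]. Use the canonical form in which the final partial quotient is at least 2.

[-6; 1, 1, 2]

-27 ÷ 5 → quotient -6, remainder 3
5 ÷ 3 → quotient 1, remainder 2
3 ÷ 2 → quotient 1, remainder 1
2 ÷ 1 → quotient 2, remainder 0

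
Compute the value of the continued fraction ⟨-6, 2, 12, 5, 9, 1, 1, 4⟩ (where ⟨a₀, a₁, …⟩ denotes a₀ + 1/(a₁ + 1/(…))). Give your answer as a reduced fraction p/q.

Build up convergents one term at a time:
a_0 = -6: -6/1
a_1 = 2: -11/2
a_2 = 12: -138/25
a_3 = 5: -701/127
a_4 = 9: -6447/1168
a_5 = 1: -7148/1295
a_6 = 1: -13595/2463
a_7 = 4: -61528/11147

-61528/11147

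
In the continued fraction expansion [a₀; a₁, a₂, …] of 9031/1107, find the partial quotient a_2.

3

9031 ÷ 1107 → quotient 8, remainder 175
1107 ÷ 175 → quotient 6, remainder 57
175 ÷ 57 → quotient 3, remainder 4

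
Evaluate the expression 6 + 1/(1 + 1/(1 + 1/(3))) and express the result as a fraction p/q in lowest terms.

46/7

Start with 3.
1 + 1/(3/1) = 1 + 1/3 = 4/3
1 + 1/(4/3) = 1 + 3/4 = 7/4
6 + 1/(7/4) = 6 + 4/7 = 46/7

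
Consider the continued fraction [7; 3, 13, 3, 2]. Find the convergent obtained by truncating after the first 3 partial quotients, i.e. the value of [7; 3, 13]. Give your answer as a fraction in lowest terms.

293/40

Use the convergent recurrence hₖ = aₖ·hₖ₋₁ + hₖ₋₂ (and likewise for the denominators kₖ):
a_0 = 7: 7/1
a_1 = 3: 22/3
a_2 = 13: 293/40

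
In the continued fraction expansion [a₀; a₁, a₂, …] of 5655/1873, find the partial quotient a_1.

5655 = 3·1873 + 36, so a_0 = 3
1873 = 52·36 + 1, so a_1 = 52

52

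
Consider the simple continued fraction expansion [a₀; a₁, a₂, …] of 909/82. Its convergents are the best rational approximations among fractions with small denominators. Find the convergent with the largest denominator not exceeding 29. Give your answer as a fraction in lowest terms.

List convergents until the denominator exceeds the bound:
a_0 = 11: 11/1  (≤ bound)
a_1 = 11: 122/11  (≤ bound)
a_2 = 1: 133/12  (≤ bound)
a_3 = 2: 388/35  (> 29, stop)

133/12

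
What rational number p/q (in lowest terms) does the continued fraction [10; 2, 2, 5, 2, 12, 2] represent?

15912/1529

Start with 2.
12 + 1/(2/1) = 12 + 1/2 = 25/2
2 + 1/(25/2) = 2 + 2/25 = 52/25
5 + 1/(52/25) = 5 + 25/52 = 285/52
2 + 1/(285/52) = 2 + 52/285 = 622/285
2 + 1/(622/285) = 2 + 285/622 = 1529/622
10 + 1/(1529/622) = 10 + 622/1529 = 15912/1529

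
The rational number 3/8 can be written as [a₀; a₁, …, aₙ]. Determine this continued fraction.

[0; 2, 1, 2]

3 ÷ 8 → quotient 0, remainder 3
8 ÷ 3 → quotient 2, remainder 2
3 ÷ 2 → quotient 1, remainder 1
2 ÷ 1 → quotient 2, remainder 0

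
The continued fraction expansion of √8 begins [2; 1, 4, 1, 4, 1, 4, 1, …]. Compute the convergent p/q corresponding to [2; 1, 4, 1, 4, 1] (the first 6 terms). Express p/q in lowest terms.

Start with 1.
4 + 1/(1/1) = 4 + 1/1 = 5/1
1 + 1/(5/1) = 1 + 1/5 = 6/5
4 + 1/(6/5) = 4 + 5/6 = 29/6
1 + 1/(29/6) = 1 + 6/29 = 35/29
2 + 1/(35/29) = 2 + 29/35 = 99/35

99/35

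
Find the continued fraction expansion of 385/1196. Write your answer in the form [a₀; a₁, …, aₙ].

385 = 0·1196 + 385, so a_0 = 0
1196 = 3·385 + 41, so a_1 = 3
385 = 9·41 + 16, so a_2 = 9
41 = 2·16 + 9, so a_3 = 2
16 = 1·9 + 7, so a_4 = 1
9 = 1·7 + 2, so a_5 = 1
7 = 3·2 + 1, so a_6 = 3
2 = 2·1 + 0, so a_7 = 2

[0; 3, 9, 2, 1, 1, 3, 2]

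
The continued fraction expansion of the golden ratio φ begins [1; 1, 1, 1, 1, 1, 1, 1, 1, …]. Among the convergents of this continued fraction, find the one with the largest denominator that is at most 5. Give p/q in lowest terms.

a_0 = 1: 1/1  (≤ bound)
a_1 = 1: 2/1  (≤ bound)
a_2 = 1: 3/2  (≤ bound)
a_3 = 1: 5/3  (≤ bound)
a_4 = 1: 8/5  (≤ bound)
a_5 = 1: 13/8  (> 5, stop)

8/5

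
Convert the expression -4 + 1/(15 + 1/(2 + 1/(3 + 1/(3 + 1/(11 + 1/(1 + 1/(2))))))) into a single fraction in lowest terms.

-50170/12749

Use the convergent recurrence hₖ = aₖ·hₖ₋₁ + hₖ₋₂ (and likewise for the denominators kₖ):
a_0 = -4: -4/1
a_1 = 15: -59/15
a_2 = 2: -122/31
a_3 = 3: -425/108
a_4 = 3: -1397/355
a_5 = 11: -15792/4013
a_6 = 1: -17189/4368
a_7 = 2: -50170/12749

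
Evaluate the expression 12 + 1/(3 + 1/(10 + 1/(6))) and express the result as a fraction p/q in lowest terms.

a_0 = 12: 12/1
a_1 = 3: 37/3
a_2 = 10: 382/31
a_3 = 6: 2329/189

2329/189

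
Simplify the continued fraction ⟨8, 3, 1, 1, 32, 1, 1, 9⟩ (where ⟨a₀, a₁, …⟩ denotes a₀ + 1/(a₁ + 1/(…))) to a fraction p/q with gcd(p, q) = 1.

36471/4402

Start with 9.
1 + 1/(9/1) = 1 + 1/9 = 10/9
1 + 1/(10/9) = 1 + 9/10 = 19/10
32 + 1/(19/10) = 32 + 10/19 = 618/19
1 + 1/(618/19) = 1 + 19/618 = 637/618
1 + 1/(637/618) = 1 + 618/637 = 1255/637
3 + 1/(1255/637) = 3 + 637/1255 = 4402/1255
8 + 1/(4402/1255) = 8 + 1255/4402 = 36471/4402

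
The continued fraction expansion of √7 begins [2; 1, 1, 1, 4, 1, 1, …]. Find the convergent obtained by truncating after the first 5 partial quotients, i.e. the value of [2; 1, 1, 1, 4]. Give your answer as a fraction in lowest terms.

Compute successive convergents:
a_0 = 2: 2/1
a_1 = 1: 3/1
a_2 = 1: 5/2
a_3 = 1: 8/3
a_4 = 4: 37/14

37/14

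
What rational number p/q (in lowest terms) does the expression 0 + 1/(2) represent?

a_0 = 0: 0/1
a_1 = 2: 1/2

1/2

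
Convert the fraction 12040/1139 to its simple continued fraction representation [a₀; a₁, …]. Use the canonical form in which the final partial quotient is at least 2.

12040 ÷ 1139 → quotient 10, remainder 650
1139 ÷ 650 → quotient 1, remainder 489
650 ÷ 489 → quotient 1, remainder 161
489 ÷ 161 → quotient 3, remainder 6
161 ÷ 6 → quotient 26, remainder 5
6 ÷ 5 → quotient 1, remainder 1
5 ÷ 1 → quotient 5, remainder 0

[10; 1, 1, 3, 26, 1, 5]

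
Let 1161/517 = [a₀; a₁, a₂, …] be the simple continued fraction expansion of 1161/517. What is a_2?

Run the Euclidean algorithm, recording each quotient:
1161 = 2·517 + 127, so a_0 = 2
517 = 4·127 + 9, so a_1 = 4
127 = 14·9 + 1, so a_2 = 14

14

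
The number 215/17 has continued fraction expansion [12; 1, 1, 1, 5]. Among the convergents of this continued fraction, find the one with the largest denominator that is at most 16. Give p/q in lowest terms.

38/3

List convergents until the denominator exceeds the bound:
a_0 = 12: 12/1  (≤ bound)
a_1 = 1: 13/1  (≤ bound)
a_2 = 1: 25/2  (≤ bound)
a_3 = 1: 38/3  (≤ bound)
a_4 = 5: 215/17  (> 16, stop)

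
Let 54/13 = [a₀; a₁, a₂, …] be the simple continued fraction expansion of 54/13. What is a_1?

54 ÷ 13 → quotient 4, remainder 2
13 ÷ 2 → quotient 6, remainder 1

6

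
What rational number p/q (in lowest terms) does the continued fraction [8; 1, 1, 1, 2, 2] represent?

Work from the innermost term outward:
Start with 2.
2 + 1/(2/1) = 2 + 1/2 = 5/2
1 + 1/(5/2) = 1 + 2/5 = 7/5
1 + 1/(7/5) = 1 + 5/7 = 12/7
1 + 1/(12/7) = 1 + 7/12 = 19/12
8 + 1/(19/12) = 8 + 12/19 = 164/19

164/19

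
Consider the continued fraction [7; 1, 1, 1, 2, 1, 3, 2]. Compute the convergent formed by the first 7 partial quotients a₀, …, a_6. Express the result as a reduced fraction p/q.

Start with 3.
1 + 1/(3/1) = 1 + 1/3 = 4/3
2 + 1/(4/3) = 2 + 3/4 = 11/4
1 + 1/(11/4) = 1 + 4/11 = 15/11
1 + 1/(15/11) = 1 + 11/15 = 26/15
1 + 1/(26/15) = 1 + 15/26 = 41/26
7 + 1/(41/26) = 7 + 26/41 = 313/41

313/41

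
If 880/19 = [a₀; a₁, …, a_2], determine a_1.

3

880 ÷ 19 → quotient 46, remainder 6
19 ÷ 6 → quotient 3, remainder 1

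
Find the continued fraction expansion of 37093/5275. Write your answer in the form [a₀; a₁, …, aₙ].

37093 = 7·5275 + 168, so a_0 = 7
5275 = 31·168 + 67, so a_1 = 31
168 = 2·67 + 34, so a_2 = 2
67 = 1·34 + 33, so a_3 = 1
34 = 1·33 + 1, so a_4 = 1
33 = 33·1 + 0, so a_5 = 33

[7; 31, 2, 1, 1, 33]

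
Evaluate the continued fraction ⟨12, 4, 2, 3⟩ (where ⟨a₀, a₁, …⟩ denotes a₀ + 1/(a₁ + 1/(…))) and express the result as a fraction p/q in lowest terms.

a_0 = 12: 12/1
a_1 = 4: 49/4
a_2 = 2: 110/9
a_3 = 3: 379/31

379/31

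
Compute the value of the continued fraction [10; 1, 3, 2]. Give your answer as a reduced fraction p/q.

97/9

a_0 = 10: 10/1
a_1 = 1: 11/1
a_2 = 3: 43/4
a_3 = 2: 97/9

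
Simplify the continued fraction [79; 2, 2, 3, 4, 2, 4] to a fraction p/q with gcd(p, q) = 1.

57573/725

Start with 4.
2 + 1/(4/1) = 2 + 1/4 = 9/4
4 + 1/(9/4) = 4 + 4/9 = 40/9
3 + 1/(40/9) = 3 + 9/40 = 129/40
2 + 1/(129/40) = 2 + 40/129 = 298/129
2 + 1/(298/129) = 2 + 129/298 = 725/298
79 + 1/(725/298) = 79 + 298/725 = 57573/725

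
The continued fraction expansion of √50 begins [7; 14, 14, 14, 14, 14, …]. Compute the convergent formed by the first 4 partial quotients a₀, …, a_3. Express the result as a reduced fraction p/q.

Work from the innermost term outward:
Start with 14.
14 + 1/(14/1) = 14 + 1/14 = 197/14
14 + 1/(197/14) = 14 + 14/197 = 2772/197
7 + 1/(2772/197) = 7 + 197/2772 = 19601/2772

19601/2772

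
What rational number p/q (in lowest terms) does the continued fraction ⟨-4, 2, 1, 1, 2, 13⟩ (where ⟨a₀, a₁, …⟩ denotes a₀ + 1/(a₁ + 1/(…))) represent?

Build up convergents one term at a time:
a_0 = -4: -4/1
a_1 = 2: -7/2
a_2 = 1: -11/3
a_3 = 1: -18/5
a_4 = 2: -47/13
a_5 = 13: -629/174

-629/174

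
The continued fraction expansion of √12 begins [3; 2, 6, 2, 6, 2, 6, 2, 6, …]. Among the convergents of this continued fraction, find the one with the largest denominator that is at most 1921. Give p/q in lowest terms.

a_0 = 3: 3/1  (≤ bound)
a_1 = 2: 7/2  (≤ bound)
a_2 = 6: 45/13  (≤ bound)
a_3 = 2: 97/28  (≤ bound)
a_4 = 6: 627/181  (≤ bound)
a_5 = 2: 1351/390  (≤ bound)
a_6 = 6: 8733/2521  (> 1921, stop)

1351/390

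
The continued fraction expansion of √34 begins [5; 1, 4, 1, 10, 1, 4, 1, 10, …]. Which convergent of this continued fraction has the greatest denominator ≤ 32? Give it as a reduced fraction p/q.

a_0 = 5: 5/1  (≤ bound)
a_1 = 1: 6/1  (≤ bound)
a_2 = 4: 29/5  (≤ bound)
a_3 = 1: 35/6  (≤ bound)
a_4 = 10: 379/65  (> 32, stop)

35/6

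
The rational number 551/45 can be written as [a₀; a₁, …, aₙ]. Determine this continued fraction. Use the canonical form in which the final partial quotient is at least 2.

551 ÷ 45 → quotient 12, remainder 11
45 ÷ 11 → quotient 4, remainder 1
11 ÷ 1 → quotient 11, remainder 0

[12; 4, 11]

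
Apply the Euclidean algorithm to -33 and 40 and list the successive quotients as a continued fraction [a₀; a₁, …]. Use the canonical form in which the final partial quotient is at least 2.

[-1; 5, 1, 2, 2]

Apply division with remainder until the remainder is 0:
-33 ÷ 40 → quotient -1, remainder 7
40 ÷ 7 → quotient 5, remainder 5
7 ÷ 5 → quotient 1, remainder 2
5 ÷ 2 → quotient 2, remainder 1
2 ÷ 1 → quotient 2, remainder 0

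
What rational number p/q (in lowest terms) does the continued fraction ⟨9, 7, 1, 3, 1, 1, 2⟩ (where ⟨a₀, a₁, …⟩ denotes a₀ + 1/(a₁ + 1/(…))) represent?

Start with 2.
1 + 1/(2/1) = 1 + 1/2 = 3/2
1 + 1/(3/2) = 1 + 2/3 = 5/3
3 + 1/(5/3) = 3 + 3/5 = 18/5
1 + 1/(18/5) = 1 + 5/18 = 23/18
7 + 1/(23/18) = 7 + 18/23 = 179/23
9 + 1/(179/23) = 9 + 23/179 = 1634/179

1634/179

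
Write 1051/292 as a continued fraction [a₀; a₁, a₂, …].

[3; 1, 1, 2, 58]

1051 = 3·292 + 175, so a_0 = 3
292 = 1·175 + 117, so a_1 = 1
175 = 1·117 + 58, so a_2 = 1
117 = 2·58 + 1, so a_3 = 2
58 = 58·1 + 0, so a_4 = 58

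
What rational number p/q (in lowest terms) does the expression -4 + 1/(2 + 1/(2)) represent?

a_0 = -4: -4/1
a_1 = 2: -7/2
a_2 = 2: -18/5

-18/5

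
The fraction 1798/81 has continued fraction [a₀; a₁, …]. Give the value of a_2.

16

1798 = 22·81 + 16, so a_0 = 22
81 = 5·16 + 1, so a_1 = 5
16 = 16·1 + 0, so a_2 = 16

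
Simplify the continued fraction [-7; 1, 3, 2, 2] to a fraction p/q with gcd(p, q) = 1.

-137/22

Start with 2.
2 + 1/(2/1) = 2 + 1/2 = 5/2
3 + 1/(5/2) = 3 + 2/5 = 17/5
1 + 1/(17/5) = 1 + 5/17 = 22/17
-7 + 1/(22/17) = -7 + 17/22 = -137/22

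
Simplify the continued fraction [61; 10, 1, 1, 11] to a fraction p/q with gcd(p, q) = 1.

Start with 11.
1 + 1/(11/1) = 1 + 1/11 = 12/11
1 + 1/(12/11) = 1 + 11/12 = 23/12
10 + 1/(23/12) = 10 + 12/23 = 242/23
61 + 1/(242/23) = 61 + 23/242 = 14785/242

14785/242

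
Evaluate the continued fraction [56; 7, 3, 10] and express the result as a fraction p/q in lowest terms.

12743/227

Collapse the nested fraction from the inside out:
Start with 10.
3 + 1/(10/1) = 3 + 1/10 = 31/10
7 + 1/(31/10) = 7 + 10/31 = 227/31
56 + 1/(227/31) = 56 + 31/227 = 12743/227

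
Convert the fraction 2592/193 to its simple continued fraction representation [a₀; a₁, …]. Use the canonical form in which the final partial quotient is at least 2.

2592 ÷ 193 → quotient 13, remainder 83
193 ÷ 83 → quotient 2, remainder 27
83 ÷ 27 → quotient 3, remainder 2
27 ÷ 2 → quotient 13, remainder 1
2 ÷ 1 → quotient 2, remainder 0

[13; 2, 3, 13, 2]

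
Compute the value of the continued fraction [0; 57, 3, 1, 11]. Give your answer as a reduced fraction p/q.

a_0 = 0: 0/1
a_1 = 57: 1/57
a_2 = 3: 3/172
a_3 = 1: 4/229
a_4 = 11: 47/2691

47/2691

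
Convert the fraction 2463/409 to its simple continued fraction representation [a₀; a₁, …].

[6; 45, 2, 4]

Apply division with remainder until the remainder is 0:
2463 = 6·409 + 9, so a_0 = 6
409 = 45·9 + 4, so a_1 = 45
9 = 2·4 + 1, so a_2 = 2
4 = 4·1 + 0, so a_3 = 4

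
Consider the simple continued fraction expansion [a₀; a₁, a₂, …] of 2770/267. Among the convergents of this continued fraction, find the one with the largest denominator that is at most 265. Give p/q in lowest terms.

83/8

a_0 = 10: 10/1  (≤ bound)
a_1 = 2: 21/2  (≤ bound)
a_2 = 1: 31/3  (≤ bound)
a_3 = 2: 83/8  (≤ bound)
a_4 = 33: 2770/267  (> 265, stop)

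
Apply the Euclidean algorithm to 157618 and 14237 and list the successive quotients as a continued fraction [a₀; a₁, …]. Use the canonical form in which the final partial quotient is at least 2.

Run the Euclidean algorithm, recording each quotient:
157618 = 11·14237 + 1011, so a_0 = 11
14237 = 14·1011 + 83, so a_1 = 14
1011 = 12·83 + 15, so a_2 = 12
83 = 5·15 + 8, so a_3 = 5
15 = 1·8 + 7, so a_4 = 1
8 = 1·7 + 1, so a_5 = 1
7 = 7·1 + 0, so a_6 = 7

[11; 14, 12, 5, 1, 1, 7]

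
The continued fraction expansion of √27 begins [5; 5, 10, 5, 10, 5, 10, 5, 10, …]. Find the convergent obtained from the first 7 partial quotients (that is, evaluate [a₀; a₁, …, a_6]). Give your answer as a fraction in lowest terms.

716035/137801

a_0 = 5: 5/1
a_1 = 5: 26/5
a_2 = 10: 265/51
a_3 = 5: 1351/260
a_4 = 10: 13775/2651
a_5 = 5: 70226/13515
a_6 = 10: 716035/137801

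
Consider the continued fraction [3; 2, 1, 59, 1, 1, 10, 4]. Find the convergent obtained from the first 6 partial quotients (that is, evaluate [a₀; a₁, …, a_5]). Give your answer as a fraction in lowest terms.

a_0 = 3: 3/1
a_1 = 2: 7/2
a_2 = 1: 10/3
a_3 = 59: 597/179
a_4 = 1: 607/182
a_5 = 1: 1204/361

1204/361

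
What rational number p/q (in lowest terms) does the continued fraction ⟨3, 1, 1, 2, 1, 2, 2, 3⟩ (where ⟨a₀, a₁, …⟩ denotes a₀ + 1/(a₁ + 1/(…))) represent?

551/154

Start with 3.
2 + 1/(3/1) = 2 + 1/3 = 7/3
2 + 1/(7/3) = 2 + 3/7 = 17/7
1 + 1/(17/7) = 1 + 7/17 = 24/17
2 + 1/(24/17) = 2 + 17/24 = 65/24
1 + 1/(65/24) = 1 + 24/65 = 89/65
1 + 1/(89/65) = 1 + 65/89 = 154/89
3 + 1/(154/89) = 3 + 89/154 = 551/154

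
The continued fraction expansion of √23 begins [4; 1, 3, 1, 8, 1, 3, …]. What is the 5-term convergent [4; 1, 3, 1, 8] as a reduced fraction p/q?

211/44

Start with 8.
1 + 1/(8/1) = 1 + 1/8 = 9/8
3 + 1/(9/8) = 3 + 8/9 = 35/9
1 + 1/(35/9) = 1 + 9/35 = 44/35
4 + 1/(44/35) = 4 + 35/44 = 211/44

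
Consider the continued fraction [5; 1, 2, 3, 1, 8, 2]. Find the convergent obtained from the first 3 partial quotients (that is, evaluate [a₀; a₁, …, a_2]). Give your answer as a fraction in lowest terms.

Build up convergents one term at a time:
a_0 = 5: 5/1
a_1 = 1: 6/1
a_2 = 2: 17/3

17/3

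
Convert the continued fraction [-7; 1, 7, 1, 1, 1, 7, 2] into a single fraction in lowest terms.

Collapse the nested fraction from the inside out:
Start with 2.
7 + 1/(2/1) = 7 + 1/2 = 15/2
1 + 1/(15/2) = 1 + 2/15 = 17/15
1 + 1/(17/15) = 1 + 15/17 = 32/17
1 + 1/(32/17) = 1 + 17/32 = 49/32
7 + 1/(49/32) = 7 + 32/49 = 375/49
1 + 1/(375/49) = 1 + 49/375 = 424/375
-7 + 1/(424/375) = -7 + 375/424 = -2593/424

-2593/424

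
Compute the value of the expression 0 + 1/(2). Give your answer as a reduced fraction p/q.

1/2

Use the convergent recurrence hₖ = aₖ·hₖ₋₁ + hₖ₋₂ (and likewise for the denominators kₖ):
a_0 = 0: 0/1
a_1 = 2: 1/2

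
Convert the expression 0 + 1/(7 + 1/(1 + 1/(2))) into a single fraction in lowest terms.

Compute successive convergents:
a_0 = 0: 0/1
a_1 = 7: 1/7
a_2 = 1: 1/8
a_3 = 2: 3/23

3/23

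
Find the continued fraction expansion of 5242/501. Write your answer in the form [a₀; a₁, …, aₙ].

[10; 2, 6, 3, 1, 2, 3]

5242 ÷ 501 → quotient 10, remainder 232
501 ÷ 232 → quotient 2, remainder 37
232 ÷ 37 → quotient 6, remainder 10
37 ÷ 10 → quotient 3, remainder 7
10 ÷ 7 → quotient 1, remainder 3
7 ÷ 3 → quotient 2, remainder 1
3 ÷ 1 → quotient 3, remainder 0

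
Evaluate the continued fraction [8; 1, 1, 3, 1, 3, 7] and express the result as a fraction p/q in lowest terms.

2114/247

Starting at the tail and folding back:
Start with 7.
3 + 1/(7/1) = 3 + 1/7 = 22/7
1 + 1/(22/7) = 1 + 7/22 = 29/22
3 + 1/(29/22) = 3 + 22/29 = 109/29
1 + 1/(109/29) = 1 + 29/109 = 138/109
1 + 1/(138/109) = 1 + 109/138 = 247/138
8 + 1/(247/138) = 8 + 138/247 = 2114/247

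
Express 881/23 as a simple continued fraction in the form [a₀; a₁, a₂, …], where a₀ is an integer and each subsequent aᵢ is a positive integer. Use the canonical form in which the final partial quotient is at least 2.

881 ÷ 23 → quotient 38, remainder 7
23 ÷ 7 → quotient 3, remainder 2
7 ÷ 2 → quotient 3, remainder 1
2 ÷ 1 → quotient 2, remainder 0

[38; 3, 3, 2]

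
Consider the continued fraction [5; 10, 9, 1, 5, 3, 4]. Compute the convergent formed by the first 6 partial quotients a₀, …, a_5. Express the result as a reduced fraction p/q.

a_0 = 5: 5/1
a_1 = 10: 51/10
a_2 = 9: 464/91
a_3 = 1: 515/101
a_4 = 5: 3039/596
a_5 = 3: 9632/1889

9632/1889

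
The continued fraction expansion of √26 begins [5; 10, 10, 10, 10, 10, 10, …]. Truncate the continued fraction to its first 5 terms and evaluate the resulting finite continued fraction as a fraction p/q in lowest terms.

a_0 = 5: 5/1
a_1 = 10: 51/10
a_2 = 10: 515/101
a_3 = 10: 5201/1020
a_4 = 10: 52525/10301

52525/10301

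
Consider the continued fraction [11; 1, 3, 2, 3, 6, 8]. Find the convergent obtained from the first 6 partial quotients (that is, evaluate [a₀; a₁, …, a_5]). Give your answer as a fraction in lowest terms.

a_0 = 11: 11/1
a_1 = 1: 12/1
a_2 = 3: 47/4
a_3 = 2: 106/9
a_4 = 3: 365/31
a_5 = 6: 2296/195

2296/195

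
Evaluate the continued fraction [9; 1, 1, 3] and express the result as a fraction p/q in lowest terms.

67/7

Collapse the nested fraction from the inside out:
Start with 3.
1 + 1/(3/1) = 1 + 1/3 = 4/3
1 + 1/(4/3) = 1 + 3/4 = 7/4
9 + 1/(7/4) = 9 + 4/7 = 67/7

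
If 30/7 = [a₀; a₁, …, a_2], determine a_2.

30 = 4·7 + 2, so a_0 = 4
7 = 3·2 + 1, so a_1 = 3
2 = 2·1 + 0, so a_2 = 2

2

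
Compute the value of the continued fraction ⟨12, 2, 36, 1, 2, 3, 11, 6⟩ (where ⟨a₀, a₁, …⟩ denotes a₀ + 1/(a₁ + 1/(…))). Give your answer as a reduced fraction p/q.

639481/51186

Start with 6.
11 + 1/(6/1) = 11 + 1/6 = 67/6
3 + 1/(67/6) = 3 + 6/67 = 207/67
2 + 1/(207/67) = 2 + 67/207 = 481/207
1 + 1/(481/207) = 1 + 207/481 = 688/481
36 + 1/(688/481) = 36 + 481/688 = 25249/688
2 + 1/(25249/688) = 2 + 688/25249 = 51186/25249
12 + 1/(51186/25249) = 12 + 25249/51186 = 639481/51186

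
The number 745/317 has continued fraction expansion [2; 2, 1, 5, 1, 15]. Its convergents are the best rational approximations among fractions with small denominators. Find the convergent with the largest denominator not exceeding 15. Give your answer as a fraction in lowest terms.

7/3

a_0 = 2: 2/1  (≤ bound)
a_1 = 2: 5/2  (≤ bound)
a_2 = 1: 7/3  (≤ bound)
a_3 = 5: 40/17  (> 15, stop)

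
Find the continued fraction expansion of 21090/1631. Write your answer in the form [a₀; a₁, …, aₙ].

21090 ÷ 1631 → quotient 12, remainder 1518
1631 ÷ 1518 → quotient 1, remainder 113
1518 ÷ 113 → quotient 13, remainder 49
113 ÷ 49 → quotient 2, remainder 15
49 ÷ 15 → quotient 3, remainder 4
15 ÷ 4 → quotient 3, remainder 3
4 ÷ 3 → quotient 1, remainder 1
3 ÷ 1 → quotient 3, remainder 0

[12; 1, 13, 2, 3, 3, 1, 3]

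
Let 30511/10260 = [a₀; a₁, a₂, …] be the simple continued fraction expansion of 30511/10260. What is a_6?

2

⌊30511/10260⌋ = 2, remainder 9991
⌊10260/9991⌋ = 1, remainder 269
⌊9991/269⌋ = 37, remainder 38
⌊269/38⌋ = 7, remainder 3
⌊38/3⌋ = 12, remainder 2
⌊3/2⌋ = 1, remainder 1
⌊2/1⌋ = 2, remainder 0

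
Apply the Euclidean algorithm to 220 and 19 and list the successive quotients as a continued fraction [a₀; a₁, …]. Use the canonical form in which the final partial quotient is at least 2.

220 ÷ 19 → quotient 11, remainder 11
19 ÷ 11 → quotient 1, remainder 8
11 ÷ 8 → quotient 1, remainder 3
8 ÷ 3 → quotient 2, remainder 2
3 ÷ 2 → quotient 1, remainder 1
2 ÷ 1 → quotient 2, remainder 0

[11; 1, 1, 2, 1, 2]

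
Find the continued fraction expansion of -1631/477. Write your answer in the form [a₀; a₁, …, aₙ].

Apply division with remainder until the remainder is 0:
-1631 ÷ 477 → quotient -4, remainder 277
477 ÷ 277 → quotient 1, remainder 200
277 ÷ 200 → quotient 1, remainder 77
200 ÷ 77 → quotient 2, remainder 46
77 ÷ 46 → quotient 1, remainder 31
46 ÷ 31 → quotient 1, remainder 15
31 ÷ 15 → quotient 2, remainder 1
15 ÷ 1 → quotient 15, remainder 0

[-4; 1, 1, 2, 1, 1, 2, 15]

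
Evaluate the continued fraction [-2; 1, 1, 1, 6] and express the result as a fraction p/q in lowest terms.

-27/20

Work from the innermost term outward:
Start with 6.
1 + 1/(6/1) = 1 + 1/6 = 7/6
1 + 1/(7/6) = 1 + 6/7 = 13/7
1 + 1/(13/7) = 1 + 7/13 = 20/13
-2 + 1/(20/13) = -2 + 13/20 = -27/20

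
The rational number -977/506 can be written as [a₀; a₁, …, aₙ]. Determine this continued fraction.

[-2; 14, 2, 5, 3]

-977 = -2·506 + 35, so a_0 = -2
506 = 14·35 + 16, so a_1 = 14
35 = 2·16 + 3, so a_2 = 2
16 = 5·3 + 1, so a_3 = 5
3 = 3·1 + 0, so a_4 = 3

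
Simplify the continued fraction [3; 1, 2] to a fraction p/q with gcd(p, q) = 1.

11/3

a_0 = 3: 3/1
a_1 = 1: 4/1
a_2 = 2: 11/3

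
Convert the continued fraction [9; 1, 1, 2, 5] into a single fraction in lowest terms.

259/27

Start with 5.
2 + 1/(5/1) = 2 + 1/5 = 11/5
1 + 1/(11/5) = 1 + 5/11 = 16/11
1 + 1/(16/11) = 1 + 11/16 = 27/16
9 + 1/(27/16) = 9 + 16/27 = 259/27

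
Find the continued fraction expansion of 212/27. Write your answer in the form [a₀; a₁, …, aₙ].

[7; 1, 5, 1, 3]

Run the Euclidean algorithm, recording each quotient:
212 = 7·27 + 23, so a_0 = 7
27 = 1·23 + 4, so a_1 = 1
23 = 5·4 + 3, so a_2 = 5
4 = 1·3 + 1, so a_3 = 1
3 = 3·1 + 0, so a_4 = 3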